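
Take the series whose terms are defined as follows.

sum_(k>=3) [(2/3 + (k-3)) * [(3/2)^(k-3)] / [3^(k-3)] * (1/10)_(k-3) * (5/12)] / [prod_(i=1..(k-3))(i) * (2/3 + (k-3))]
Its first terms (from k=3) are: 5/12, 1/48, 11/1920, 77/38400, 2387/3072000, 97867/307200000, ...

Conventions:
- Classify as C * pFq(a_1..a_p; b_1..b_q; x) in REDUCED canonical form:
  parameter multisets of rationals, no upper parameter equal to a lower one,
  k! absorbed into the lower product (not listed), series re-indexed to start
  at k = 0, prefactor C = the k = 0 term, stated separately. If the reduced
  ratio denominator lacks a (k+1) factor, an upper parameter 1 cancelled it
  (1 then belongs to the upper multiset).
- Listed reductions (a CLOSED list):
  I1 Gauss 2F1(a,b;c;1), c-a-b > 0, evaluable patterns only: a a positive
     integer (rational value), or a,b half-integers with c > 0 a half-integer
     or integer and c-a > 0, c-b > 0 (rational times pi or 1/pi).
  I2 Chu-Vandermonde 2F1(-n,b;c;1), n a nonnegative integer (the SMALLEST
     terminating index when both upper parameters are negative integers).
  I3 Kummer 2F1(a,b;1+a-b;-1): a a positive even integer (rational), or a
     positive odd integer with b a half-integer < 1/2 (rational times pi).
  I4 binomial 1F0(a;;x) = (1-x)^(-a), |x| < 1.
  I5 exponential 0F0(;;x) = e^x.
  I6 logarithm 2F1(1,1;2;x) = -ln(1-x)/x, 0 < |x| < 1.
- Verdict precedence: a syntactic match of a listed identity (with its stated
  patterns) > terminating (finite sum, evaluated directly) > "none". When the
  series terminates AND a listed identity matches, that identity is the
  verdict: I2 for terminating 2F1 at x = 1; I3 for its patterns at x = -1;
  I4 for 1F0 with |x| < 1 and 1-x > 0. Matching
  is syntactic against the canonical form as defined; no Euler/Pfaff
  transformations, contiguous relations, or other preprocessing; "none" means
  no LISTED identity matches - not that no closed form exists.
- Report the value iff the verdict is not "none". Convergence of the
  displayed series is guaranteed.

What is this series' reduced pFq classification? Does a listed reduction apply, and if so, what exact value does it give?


At argument 1/2: a 1F0 with upper {1/10}, lower {-}, scaled by C = 5/12. Verdict: this is the I4 binomial reduction (the 1F0 binomial series: exponent -1/10, x = 1/2). Exact value: (5/12) * (1/2)^(-1/10).

Key observation: x = (1/2) and the product of the first k integers (C = 5/12) is k!.
Step ratio: r(k) = (1/2) * (k+1/10) / [(k+1)] - poly over poly, x = (1/2) from leading terms; C = 5/12 at k = 0.


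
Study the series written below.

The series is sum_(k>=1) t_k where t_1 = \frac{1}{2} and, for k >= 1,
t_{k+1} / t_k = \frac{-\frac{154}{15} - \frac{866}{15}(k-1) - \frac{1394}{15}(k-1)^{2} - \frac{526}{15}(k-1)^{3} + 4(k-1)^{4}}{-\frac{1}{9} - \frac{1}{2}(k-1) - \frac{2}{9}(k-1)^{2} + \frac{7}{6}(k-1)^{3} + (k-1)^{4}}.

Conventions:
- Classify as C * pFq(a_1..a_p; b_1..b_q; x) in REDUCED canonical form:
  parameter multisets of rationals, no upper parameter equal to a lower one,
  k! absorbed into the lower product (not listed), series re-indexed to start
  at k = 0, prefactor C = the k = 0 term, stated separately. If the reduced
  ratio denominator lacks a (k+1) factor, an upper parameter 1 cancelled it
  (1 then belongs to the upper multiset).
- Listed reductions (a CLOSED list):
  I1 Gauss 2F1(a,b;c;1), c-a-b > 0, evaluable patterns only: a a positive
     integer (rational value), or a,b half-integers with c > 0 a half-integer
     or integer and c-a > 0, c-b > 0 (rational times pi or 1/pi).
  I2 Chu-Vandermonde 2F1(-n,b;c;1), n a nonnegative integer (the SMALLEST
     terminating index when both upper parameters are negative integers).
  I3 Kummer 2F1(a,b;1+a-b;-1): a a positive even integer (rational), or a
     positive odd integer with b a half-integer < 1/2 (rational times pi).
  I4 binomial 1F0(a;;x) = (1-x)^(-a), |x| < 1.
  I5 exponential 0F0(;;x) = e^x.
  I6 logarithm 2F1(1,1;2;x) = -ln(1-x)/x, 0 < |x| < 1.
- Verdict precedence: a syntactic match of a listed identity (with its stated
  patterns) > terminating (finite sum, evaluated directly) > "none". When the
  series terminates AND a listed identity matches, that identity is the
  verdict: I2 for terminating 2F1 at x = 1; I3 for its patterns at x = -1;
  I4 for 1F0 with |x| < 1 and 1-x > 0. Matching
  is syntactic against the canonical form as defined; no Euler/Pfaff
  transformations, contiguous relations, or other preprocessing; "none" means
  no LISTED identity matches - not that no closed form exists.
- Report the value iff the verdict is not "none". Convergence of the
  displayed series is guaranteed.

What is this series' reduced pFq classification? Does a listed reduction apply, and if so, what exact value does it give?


Reduced: x = 4, 2F1, upper = {-11, \frac{7}{5}}, lower = {-\frac{2}{3}}, C = \frac{1}{2}. Verdict: terminating (-11 upstairs). 12 nonzero terms in all; added directly. Its exact value is \frac{297194079929115089977}{3015136718750}.

Structural cue: t_0 = \frac{1}{2} here, and the parameter 1/3 appears in both the upper and lower lists and cancels (alongside the other common factor).
Step ratio: r(k) = 4 * (k-11) (k+\frac{7}{5}) / [(k-\frac{2}{3}) (k+1)] - poly over poly, x = 4 from leading terms; C = \frac{1}{2} at k = 0.


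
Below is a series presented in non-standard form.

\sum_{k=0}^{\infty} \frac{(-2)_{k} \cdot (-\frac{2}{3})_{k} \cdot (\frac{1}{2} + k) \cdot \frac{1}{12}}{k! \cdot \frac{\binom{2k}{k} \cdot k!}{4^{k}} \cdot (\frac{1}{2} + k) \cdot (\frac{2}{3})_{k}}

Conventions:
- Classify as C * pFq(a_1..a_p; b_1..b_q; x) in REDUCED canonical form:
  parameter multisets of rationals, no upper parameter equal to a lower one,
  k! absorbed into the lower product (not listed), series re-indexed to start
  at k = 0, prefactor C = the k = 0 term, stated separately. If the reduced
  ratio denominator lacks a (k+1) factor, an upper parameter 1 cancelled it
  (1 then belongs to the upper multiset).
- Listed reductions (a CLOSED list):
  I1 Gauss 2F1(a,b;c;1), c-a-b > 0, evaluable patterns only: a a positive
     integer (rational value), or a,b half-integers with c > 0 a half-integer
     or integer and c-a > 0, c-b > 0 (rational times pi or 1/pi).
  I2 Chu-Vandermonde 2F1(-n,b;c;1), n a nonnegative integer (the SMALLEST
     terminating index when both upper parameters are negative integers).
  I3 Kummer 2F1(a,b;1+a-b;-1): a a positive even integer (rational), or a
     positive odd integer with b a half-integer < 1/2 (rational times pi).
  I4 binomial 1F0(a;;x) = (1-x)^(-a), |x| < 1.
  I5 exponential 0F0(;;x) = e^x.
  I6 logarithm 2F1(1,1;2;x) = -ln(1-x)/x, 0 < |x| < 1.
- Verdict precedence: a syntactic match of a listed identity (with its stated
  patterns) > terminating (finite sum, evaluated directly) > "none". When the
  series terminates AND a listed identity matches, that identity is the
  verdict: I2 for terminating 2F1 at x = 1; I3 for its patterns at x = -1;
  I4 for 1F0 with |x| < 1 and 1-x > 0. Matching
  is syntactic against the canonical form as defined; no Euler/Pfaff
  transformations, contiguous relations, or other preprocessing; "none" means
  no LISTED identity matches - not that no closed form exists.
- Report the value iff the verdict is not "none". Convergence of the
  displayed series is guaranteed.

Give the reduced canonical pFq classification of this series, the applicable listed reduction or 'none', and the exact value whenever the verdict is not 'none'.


Classification (C = \frac{1}{12}): 2F2 with upper {-2, -\frac{2}{3}}, lower {\frac{1}{2}, \frac{2}{3}}, argument x = 1. Verdict: terminating - upper -2 stops the sum at k = 2; the 3 terms are added exactly. Hence: \frac{71}{180}.

Structural cue: with t_0 = \frac{1}{12}, the lower central binomial (prefactor 1/12) hides (1/2)_k.
Adjacent-term ratio: r(k) = 1 * (k-2) (k-\frac{2}{3}) / [(k+\frac{1}{2}) (k+\frac{2}{3}) (k+1)] - rational; roots negated = parameters, x = 1, C = \frac{1}{12}.


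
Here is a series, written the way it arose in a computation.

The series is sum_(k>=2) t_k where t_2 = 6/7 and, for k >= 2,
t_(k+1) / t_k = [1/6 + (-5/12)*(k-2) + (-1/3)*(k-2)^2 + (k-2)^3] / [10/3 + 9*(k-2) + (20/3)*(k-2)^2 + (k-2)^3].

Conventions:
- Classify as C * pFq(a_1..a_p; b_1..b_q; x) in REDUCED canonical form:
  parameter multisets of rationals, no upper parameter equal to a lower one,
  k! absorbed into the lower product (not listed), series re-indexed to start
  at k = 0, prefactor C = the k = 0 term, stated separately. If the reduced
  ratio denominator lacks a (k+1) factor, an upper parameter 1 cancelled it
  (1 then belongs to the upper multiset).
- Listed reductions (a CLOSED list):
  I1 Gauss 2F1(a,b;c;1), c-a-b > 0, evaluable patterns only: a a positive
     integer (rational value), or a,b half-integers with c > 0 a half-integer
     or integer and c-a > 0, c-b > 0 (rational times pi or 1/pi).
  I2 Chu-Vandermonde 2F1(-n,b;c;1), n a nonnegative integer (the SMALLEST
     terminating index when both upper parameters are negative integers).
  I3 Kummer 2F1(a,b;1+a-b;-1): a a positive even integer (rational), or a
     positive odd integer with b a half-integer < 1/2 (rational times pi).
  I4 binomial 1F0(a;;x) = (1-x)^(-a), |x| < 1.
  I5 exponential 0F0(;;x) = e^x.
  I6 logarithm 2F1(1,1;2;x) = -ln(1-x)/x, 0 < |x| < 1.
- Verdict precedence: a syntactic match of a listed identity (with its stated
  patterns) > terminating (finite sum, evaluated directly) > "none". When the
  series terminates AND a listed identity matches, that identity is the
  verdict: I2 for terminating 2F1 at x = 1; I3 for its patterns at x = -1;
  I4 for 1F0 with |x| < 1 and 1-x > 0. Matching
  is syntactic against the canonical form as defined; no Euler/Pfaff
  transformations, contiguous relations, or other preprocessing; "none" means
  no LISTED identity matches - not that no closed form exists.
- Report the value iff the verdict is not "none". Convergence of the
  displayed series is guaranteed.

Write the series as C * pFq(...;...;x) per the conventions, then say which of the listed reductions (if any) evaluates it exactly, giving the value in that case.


The series (x = 1) is 2F1: upper {-1/2, -1/2}, lower {5}, prefactor 6/7. Verdict at x = 1: Gauss (I1, half-integer pattern) matches (x = 1; upper {-1/2, -1/2} half-integers, c = 5 in the evaluable pattern). Exact value: (131072/46305) / pi.

First insight: with t_0 = 6/7, factor the ratio over Q (C = 6/7): negated roots = parameters.
Term ratio: r(k) = 1 * (k-1/2) (k-1/2) / [(k+5) (k+1)] - rational; roots negated = parameters, x = 1, C = 6/7.


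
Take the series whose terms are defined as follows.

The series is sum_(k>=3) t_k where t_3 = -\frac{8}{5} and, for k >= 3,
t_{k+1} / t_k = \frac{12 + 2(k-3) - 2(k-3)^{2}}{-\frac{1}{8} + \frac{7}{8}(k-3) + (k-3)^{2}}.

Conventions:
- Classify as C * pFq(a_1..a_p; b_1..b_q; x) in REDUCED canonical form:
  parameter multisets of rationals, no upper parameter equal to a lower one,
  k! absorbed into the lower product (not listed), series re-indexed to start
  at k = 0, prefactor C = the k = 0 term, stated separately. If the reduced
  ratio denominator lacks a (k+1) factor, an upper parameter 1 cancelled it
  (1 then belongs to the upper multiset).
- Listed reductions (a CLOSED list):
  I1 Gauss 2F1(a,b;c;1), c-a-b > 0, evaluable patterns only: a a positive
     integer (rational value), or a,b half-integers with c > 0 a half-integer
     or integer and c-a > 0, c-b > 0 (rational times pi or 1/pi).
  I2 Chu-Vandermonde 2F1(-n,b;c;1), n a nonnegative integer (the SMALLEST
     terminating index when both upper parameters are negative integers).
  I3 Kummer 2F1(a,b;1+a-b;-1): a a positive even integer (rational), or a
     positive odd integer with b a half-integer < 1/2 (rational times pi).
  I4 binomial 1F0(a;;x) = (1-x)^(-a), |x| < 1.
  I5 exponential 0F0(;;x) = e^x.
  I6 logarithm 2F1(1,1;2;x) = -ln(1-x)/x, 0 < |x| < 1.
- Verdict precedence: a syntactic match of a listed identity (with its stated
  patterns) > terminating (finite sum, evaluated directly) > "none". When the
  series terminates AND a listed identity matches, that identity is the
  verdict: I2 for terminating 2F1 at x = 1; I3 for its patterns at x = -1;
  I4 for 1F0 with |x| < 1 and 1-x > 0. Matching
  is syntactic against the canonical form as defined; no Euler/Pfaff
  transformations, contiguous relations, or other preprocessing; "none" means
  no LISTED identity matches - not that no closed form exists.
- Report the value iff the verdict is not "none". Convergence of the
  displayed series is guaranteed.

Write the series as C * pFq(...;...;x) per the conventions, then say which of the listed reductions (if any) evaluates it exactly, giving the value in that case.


Classification (C = -\frac{8}{5}): 2F1 with upper {-3, 2}, lower {-\frac{1}{8}}, argument x = -2. Verdict: terminating (-3 upstairs). 4 nonzero terms in all; added directly. Value: \frac{473064}{175}.

First insight: t_0 being -\frac{8}{5}, factor the ratio over Q (C = -8/5): negated roots = parameters.
Step ratio: r(k) = -2 * (k-3) (k+2) / [(k-\frac{1}{8}) (k+1)] - rational in k, leading ratio -2; with t_0 = -\frac{8}{5}, classification follows.


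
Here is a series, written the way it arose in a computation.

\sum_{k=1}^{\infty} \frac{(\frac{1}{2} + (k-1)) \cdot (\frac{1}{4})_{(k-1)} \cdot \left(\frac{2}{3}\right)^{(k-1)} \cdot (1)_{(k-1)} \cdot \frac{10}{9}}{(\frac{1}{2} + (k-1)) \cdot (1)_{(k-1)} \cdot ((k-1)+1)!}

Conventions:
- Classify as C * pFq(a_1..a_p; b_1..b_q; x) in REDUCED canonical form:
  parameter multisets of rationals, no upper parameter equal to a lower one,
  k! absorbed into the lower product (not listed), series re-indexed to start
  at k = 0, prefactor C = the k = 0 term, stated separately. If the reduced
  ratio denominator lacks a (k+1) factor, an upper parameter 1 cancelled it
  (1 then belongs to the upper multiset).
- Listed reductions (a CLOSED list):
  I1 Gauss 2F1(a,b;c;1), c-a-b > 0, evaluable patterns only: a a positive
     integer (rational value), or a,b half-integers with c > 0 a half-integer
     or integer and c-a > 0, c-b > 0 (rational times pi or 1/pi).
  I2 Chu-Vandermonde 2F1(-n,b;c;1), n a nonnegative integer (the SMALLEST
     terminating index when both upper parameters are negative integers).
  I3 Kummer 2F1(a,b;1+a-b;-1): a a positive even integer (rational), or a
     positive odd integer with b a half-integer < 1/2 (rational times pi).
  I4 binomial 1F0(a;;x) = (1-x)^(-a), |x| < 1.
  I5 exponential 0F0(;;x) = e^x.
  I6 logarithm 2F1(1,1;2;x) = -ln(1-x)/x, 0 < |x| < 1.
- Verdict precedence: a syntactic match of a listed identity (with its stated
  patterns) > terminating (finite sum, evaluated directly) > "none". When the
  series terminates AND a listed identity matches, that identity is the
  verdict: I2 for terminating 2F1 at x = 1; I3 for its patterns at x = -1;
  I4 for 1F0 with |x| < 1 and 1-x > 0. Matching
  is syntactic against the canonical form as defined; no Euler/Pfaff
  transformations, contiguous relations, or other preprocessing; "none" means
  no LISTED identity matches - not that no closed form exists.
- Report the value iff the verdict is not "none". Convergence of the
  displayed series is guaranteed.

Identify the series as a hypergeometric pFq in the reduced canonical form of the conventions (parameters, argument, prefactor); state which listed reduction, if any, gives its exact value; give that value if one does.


Canonical form: C = \frac{10}{9} times 2F1 with upper {\frac{1}{4}, 1}, lower {2}, x = \frac{2}{3}. Verdict: none (x = \frac{2}{3}): each listed identity misses the multisets {\frac{1}{4}, 1} ; {2}.

Key observation: from the first term \frac{10}{9}: the factor k + 1/2 cancels (top and bottom), leaving prefactor 10/9.
Ratio: r(k) = \frac{2}{3} * (k+\frac{1}{4}) (k+1) / [(k+2) (k+1)] - rational in k, leading ratio \frac{2}{3}; with t_0 = \frac{10}{9}, classification follows.


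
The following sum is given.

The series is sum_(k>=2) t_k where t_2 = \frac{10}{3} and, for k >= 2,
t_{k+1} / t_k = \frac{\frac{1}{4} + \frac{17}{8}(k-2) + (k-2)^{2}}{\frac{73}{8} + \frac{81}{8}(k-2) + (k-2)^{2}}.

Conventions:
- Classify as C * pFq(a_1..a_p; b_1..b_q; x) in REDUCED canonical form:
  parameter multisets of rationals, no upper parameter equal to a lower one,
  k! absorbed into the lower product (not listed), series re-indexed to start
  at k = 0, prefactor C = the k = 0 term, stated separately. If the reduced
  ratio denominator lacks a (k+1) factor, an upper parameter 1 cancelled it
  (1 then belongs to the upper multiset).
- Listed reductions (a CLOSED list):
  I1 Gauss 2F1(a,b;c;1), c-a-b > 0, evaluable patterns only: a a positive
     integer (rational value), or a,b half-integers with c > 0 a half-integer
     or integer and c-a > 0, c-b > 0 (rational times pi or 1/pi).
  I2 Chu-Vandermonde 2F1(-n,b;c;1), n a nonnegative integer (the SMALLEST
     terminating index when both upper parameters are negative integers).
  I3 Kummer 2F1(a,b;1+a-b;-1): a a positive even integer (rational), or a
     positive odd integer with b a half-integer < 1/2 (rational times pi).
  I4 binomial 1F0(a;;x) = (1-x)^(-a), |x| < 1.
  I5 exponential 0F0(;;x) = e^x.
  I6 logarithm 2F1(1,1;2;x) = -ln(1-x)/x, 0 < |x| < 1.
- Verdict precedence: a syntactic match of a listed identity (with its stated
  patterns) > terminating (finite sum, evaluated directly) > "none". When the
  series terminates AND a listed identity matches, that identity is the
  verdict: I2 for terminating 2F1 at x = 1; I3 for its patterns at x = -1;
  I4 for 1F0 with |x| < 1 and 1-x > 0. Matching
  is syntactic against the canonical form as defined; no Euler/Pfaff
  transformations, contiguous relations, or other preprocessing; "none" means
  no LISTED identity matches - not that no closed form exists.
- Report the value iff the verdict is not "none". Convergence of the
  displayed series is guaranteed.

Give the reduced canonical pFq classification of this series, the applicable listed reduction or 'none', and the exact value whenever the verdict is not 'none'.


This is \frac{10}{3} * 2F1(\frac{1}{8}, 2; \frac{73}{8}; 1) in reduced canonical form. Verdict: Gauss (I1, integer-parameter pattern) applies (x = 1: the Gamma ratio telescopes since c-a-b = 7 > 0 and a = 2 in Z>0). Value: \frac{6175}{1792}.

The tell: t_0 being \frac{10}{3}, factor the ratio over Q (C = 10/3, x = 1): negated roots = parameters.
Ratio: r(k) = 1 * (k+\frac{1}{8}) (k+2) / [(k+\frac{73}{8}) (k+1)] - rational in k, leading ratio 1; with t_0 = \frac{10}{3}, classification follows.


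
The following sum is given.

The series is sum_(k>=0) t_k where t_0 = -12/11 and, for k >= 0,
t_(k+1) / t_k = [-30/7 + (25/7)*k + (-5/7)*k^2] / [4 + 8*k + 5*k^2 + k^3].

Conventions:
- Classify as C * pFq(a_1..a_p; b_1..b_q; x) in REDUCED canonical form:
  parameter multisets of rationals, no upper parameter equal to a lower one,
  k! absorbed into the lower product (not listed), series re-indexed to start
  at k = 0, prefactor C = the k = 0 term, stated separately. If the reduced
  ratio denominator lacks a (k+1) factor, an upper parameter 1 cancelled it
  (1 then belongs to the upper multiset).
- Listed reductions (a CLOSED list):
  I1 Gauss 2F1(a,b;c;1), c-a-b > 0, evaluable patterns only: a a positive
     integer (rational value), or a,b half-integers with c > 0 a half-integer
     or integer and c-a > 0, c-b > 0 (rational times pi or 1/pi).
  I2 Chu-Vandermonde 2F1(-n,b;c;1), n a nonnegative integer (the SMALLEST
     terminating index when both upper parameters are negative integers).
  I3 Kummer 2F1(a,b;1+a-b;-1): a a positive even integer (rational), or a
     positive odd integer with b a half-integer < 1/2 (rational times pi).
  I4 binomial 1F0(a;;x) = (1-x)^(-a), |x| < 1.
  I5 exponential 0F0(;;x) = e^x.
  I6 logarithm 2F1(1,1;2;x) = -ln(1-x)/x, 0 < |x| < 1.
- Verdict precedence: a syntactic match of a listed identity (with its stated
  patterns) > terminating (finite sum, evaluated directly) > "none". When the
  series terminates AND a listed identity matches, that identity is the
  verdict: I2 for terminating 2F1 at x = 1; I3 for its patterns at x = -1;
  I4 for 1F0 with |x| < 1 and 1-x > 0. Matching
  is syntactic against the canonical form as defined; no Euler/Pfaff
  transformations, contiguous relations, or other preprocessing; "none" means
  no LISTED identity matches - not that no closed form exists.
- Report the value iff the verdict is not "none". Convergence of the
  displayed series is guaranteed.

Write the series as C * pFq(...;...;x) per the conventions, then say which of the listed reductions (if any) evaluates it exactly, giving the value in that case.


The series (x = -5/7) is 2F2: upper {-3, -2}, lower {2, 2}, prefactor -12/11. Verdict: terminating. With -2 upstairs the series is a 3-term polynomial sum; evaluated term by term. Hence: -8/539.

First insight: from the first term -12/11: the expanded ratio factors over Q; C = -12/11, x = -5/7, roots give parameters.
Adjacent-term ratio: r(k) = (-5/7) * (k-3) (k-2) / [(k+2) (k+2) (k+1)] ; factor over Q: parameters, x = (-5/7), and C = -12/11.


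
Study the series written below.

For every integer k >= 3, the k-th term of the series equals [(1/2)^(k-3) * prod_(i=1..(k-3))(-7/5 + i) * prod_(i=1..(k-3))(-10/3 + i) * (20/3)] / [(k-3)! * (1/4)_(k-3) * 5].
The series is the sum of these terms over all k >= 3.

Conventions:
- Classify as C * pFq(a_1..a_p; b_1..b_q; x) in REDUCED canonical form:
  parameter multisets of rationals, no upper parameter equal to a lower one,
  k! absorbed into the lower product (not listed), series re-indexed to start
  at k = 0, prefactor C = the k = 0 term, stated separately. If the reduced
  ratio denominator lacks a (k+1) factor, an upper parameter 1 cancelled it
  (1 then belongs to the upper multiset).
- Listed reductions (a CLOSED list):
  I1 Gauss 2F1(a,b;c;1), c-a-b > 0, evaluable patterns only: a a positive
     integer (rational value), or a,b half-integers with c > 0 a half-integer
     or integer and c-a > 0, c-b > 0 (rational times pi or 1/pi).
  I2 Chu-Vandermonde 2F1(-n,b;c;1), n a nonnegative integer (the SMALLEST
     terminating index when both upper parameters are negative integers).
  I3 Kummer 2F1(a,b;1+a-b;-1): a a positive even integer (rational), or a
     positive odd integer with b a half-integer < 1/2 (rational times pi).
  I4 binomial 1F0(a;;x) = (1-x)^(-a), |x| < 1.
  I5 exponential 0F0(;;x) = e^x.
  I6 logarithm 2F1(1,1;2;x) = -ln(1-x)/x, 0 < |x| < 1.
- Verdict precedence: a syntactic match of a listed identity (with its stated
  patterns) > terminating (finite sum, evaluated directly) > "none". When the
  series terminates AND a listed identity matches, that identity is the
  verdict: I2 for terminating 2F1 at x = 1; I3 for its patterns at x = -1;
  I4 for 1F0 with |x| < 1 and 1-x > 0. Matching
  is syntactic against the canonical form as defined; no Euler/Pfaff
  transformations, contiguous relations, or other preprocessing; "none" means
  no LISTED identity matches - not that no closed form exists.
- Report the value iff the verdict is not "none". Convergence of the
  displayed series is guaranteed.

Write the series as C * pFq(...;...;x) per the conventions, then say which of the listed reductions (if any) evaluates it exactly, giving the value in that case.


Prefactor 4/3, argument 1/2: 2F1 with upper {-7/3, -2/5} over lower {1/4}. Verdict: none. A 2F1 with upper {-7/3, -2/5} fits none of I1-I6 at x = 1/2; the sum runs forever.

Key step: x = (1/2) and the running product (C = 4/3) telescopes to a rising factorial.
Adjacent-term ratio: r(k) = (1/2) * (k-7/3) (k-2/5) / [(k+1/4) (k+1)] - poly over poly, x = (1/2) from leading terms; C = 4/3 at k = 0.


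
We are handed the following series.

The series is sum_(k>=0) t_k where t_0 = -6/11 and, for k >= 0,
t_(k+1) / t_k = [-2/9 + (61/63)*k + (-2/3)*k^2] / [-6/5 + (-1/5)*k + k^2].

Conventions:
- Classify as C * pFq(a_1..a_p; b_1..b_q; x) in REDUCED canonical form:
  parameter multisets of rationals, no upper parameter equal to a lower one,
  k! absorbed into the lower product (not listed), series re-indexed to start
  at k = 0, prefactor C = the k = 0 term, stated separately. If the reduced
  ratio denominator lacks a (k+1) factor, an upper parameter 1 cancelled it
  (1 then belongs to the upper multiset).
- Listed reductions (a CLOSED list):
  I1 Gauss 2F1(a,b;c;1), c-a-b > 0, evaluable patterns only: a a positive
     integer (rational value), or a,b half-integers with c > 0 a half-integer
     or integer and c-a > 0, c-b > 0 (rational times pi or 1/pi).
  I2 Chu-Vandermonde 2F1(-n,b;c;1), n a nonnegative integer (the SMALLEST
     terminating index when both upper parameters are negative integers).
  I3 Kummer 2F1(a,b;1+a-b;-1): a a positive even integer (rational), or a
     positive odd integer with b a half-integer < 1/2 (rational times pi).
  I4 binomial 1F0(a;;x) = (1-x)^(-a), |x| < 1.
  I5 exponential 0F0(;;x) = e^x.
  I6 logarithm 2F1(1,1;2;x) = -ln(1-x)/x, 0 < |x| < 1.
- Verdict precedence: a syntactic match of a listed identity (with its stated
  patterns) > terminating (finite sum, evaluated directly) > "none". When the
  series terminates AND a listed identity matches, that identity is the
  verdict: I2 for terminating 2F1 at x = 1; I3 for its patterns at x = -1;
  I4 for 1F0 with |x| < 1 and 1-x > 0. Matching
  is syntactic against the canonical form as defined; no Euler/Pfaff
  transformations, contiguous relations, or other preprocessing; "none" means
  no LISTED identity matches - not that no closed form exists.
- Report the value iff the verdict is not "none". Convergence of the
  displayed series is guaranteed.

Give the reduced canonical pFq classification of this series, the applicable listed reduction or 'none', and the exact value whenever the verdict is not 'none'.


Canonical form: C = -6/11 times 2F1 with upper {-7/6, -2/7}, lower {-6/5}, x = -2/3. Verdict: none - at argument -2/3 the multisets {-7/6, -2/7} ; {-6/5} match no listed identity.

First insight: x = (-2/3) and the expanded ratio factors over Q; prefactor -6/11, roots give parameters.
Ratio: r(k) = (-2/3) * (k-7/6) (k-2/7) / [(k-6/5) (k+1)] - poly over poly, x = (-2/3) from leading terms; C = -6/11 at k = 0.


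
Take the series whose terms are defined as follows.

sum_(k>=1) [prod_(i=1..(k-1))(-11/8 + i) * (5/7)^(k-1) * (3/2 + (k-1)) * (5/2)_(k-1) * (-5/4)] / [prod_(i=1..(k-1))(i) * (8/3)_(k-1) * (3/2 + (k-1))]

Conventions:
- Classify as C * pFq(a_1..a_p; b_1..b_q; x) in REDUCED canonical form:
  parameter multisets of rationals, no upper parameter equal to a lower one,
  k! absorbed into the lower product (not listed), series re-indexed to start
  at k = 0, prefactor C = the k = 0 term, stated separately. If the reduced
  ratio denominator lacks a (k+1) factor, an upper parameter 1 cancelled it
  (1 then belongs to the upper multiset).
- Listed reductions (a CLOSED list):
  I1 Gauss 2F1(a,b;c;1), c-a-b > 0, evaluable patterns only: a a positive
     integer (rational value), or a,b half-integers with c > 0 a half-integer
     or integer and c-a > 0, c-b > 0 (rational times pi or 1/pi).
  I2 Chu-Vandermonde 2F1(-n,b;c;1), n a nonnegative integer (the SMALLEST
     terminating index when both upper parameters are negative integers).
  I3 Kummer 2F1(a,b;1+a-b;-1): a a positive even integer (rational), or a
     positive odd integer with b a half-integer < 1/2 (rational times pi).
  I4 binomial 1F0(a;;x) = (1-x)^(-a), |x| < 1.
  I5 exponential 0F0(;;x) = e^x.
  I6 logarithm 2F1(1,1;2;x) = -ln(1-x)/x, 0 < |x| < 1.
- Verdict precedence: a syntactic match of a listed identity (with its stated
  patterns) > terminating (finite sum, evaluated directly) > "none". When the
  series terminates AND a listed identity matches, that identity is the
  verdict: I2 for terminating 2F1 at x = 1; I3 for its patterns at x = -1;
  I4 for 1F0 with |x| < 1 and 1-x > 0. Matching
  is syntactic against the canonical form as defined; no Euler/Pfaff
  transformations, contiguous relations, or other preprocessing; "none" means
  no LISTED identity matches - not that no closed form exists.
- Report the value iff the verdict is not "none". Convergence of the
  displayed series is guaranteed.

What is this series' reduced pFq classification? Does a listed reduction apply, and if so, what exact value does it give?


This is -5/4 * 2F1(-3/8, 5/2; 8/3; 5/7) in reduced canonical form. Verdict: none. Every listed pattern misses the 2F1 form at 5/7, upper {-3/8, 5/2}.

First insight: t_0 = -5/4 here, and the product of the first k integers (C = -5/4) is k!.
Consecutive-term ratio: r(k) = (5/7) * (k-3/8) (k+5/2) / [(k+8/3) (k+1)] - poly over poly, x = (5/7) from leading terms; C = -5/4 at k = 0.


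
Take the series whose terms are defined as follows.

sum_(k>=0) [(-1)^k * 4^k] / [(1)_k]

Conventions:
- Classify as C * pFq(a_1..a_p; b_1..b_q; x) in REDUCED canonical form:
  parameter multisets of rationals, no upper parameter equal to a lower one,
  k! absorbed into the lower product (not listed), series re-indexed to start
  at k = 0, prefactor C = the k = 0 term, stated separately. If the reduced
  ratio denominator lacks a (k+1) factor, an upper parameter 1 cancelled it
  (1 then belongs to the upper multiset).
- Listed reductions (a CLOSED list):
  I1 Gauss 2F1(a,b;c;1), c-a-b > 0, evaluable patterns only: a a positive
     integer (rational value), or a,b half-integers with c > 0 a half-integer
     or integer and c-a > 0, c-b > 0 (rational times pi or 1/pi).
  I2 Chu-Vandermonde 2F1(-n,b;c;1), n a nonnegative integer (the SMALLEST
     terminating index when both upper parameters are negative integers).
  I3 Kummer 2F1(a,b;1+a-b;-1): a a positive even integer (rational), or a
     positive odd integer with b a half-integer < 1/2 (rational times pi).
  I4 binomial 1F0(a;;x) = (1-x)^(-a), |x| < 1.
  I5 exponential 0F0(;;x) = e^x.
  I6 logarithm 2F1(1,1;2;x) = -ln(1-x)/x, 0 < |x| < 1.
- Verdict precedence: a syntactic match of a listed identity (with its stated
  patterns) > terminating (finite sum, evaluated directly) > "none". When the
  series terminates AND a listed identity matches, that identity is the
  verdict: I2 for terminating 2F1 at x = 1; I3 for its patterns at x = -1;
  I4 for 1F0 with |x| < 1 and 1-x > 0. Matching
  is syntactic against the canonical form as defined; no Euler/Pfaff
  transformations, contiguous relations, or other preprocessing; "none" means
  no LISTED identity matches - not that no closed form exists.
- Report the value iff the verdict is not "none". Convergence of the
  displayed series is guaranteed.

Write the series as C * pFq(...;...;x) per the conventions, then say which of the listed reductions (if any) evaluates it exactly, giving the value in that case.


Classification (C = 1): 0F0 with upper {-}, lower {-}, argument x = -4. Verdict: this is the I5 exponential reduction (the 0F0 exponential series at x = -4). Hence: e^(-4).

Structural cue: from the first term 1: (1)_k (C = 1, x = -4) is k! itself.
Term ratio: r(k) = (-4) * 1 / [(k+1)] - rational in k, leading ratio (-4); with t_0 = 1, classification follows.


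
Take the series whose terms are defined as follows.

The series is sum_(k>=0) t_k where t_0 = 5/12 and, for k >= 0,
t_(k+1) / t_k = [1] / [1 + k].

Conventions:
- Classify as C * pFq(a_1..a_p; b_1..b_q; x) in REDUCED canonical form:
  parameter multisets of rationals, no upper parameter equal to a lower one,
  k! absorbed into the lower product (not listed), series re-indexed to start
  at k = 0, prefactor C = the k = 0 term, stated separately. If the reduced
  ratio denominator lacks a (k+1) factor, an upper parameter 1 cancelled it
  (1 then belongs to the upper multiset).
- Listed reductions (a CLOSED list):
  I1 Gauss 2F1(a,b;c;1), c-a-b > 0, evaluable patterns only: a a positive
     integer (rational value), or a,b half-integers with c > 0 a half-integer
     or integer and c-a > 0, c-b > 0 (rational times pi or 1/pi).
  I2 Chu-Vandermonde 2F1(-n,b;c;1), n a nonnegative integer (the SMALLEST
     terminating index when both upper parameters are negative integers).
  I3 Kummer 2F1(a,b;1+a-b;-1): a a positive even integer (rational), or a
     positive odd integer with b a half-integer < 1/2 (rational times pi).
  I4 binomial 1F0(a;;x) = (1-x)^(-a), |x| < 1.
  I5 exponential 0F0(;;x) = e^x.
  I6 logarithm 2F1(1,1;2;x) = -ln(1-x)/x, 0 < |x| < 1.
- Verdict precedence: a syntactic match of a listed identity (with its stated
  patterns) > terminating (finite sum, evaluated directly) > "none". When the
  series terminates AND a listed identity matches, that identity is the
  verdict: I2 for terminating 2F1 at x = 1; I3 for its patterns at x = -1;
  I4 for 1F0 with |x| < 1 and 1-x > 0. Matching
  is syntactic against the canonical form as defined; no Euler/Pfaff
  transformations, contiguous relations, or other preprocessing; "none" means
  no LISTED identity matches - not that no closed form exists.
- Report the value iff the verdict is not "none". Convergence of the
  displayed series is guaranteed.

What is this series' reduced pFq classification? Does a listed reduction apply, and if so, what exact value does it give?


Canonical form: C = 5/12 times 0F0 with upper {-}, lower {-}, x = 1. Verdict (x = 1): the exponential series (I5) applies (the 0F0 exponential series at x = 1). Exact value: (5/12) * e^(1).

The tell: t_0 = 5/12 here, and factor the ratio over Q (C = 5/12, x = 1): negated roots = parameters.
Step ratio: r(k) = 1 * 1 / [(k+1)] ; factor over Q: parameters, x = 1, and C = 5/12.


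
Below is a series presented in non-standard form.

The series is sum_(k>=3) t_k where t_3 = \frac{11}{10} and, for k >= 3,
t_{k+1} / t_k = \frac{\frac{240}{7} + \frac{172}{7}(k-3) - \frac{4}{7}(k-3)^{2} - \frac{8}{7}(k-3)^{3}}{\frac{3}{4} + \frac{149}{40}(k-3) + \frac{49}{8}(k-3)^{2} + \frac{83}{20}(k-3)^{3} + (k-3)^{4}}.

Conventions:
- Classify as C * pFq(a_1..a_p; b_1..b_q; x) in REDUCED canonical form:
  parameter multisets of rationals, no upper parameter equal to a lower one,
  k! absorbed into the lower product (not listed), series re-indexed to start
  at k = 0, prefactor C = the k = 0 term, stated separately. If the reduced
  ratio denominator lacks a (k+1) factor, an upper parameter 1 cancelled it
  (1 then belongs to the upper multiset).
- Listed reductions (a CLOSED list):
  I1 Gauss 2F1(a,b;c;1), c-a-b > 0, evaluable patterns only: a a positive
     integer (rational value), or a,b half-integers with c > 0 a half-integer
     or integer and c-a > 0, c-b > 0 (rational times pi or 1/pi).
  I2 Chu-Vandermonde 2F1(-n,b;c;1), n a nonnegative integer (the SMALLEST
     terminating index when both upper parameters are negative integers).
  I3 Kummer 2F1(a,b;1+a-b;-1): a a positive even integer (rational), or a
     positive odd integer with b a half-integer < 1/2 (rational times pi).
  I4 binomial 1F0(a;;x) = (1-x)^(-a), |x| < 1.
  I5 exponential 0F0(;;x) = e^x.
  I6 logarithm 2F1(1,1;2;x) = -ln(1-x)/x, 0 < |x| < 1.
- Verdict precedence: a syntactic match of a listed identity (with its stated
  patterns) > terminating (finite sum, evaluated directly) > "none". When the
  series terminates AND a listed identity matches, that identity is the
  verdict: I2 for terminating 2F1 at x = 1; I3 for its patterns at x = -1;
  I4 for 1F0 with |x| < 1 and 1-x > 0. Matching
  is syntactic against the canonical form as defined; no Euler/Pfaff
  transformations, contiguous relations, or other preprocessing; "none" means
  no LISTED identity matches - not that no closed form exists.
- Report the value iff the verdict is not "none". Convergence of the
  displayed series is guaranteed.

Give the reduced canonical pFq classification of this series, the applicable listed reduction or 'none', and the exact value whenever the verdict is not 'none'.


Prefactor \frac{11}{10}, argument -\frac{8}{7}: 2F2 with upper {-5, 4} over lower {\frac{2}{5}, \frac{5}{4}}. Verdict: terminating - upper -5 stops the sum at k = 5; the 6 terms are added exactly. Exact value: \frac{52764676102981}{119341969110}.

Structural cue: t_0 = \frac{11}{10} here, and the expanded ratio factors over Q; prefactor 11/10, roots give parameters.
Ratio: r(k) = -\frac{8}{7} * (k-5) (k+4) / [(k+\frac{2}{5}) (k+\frac{5}{4}) (k+1)] - rational in k. x = -\frac{8}{7}; t_0 = \frac{11}{10}; negate the roots.


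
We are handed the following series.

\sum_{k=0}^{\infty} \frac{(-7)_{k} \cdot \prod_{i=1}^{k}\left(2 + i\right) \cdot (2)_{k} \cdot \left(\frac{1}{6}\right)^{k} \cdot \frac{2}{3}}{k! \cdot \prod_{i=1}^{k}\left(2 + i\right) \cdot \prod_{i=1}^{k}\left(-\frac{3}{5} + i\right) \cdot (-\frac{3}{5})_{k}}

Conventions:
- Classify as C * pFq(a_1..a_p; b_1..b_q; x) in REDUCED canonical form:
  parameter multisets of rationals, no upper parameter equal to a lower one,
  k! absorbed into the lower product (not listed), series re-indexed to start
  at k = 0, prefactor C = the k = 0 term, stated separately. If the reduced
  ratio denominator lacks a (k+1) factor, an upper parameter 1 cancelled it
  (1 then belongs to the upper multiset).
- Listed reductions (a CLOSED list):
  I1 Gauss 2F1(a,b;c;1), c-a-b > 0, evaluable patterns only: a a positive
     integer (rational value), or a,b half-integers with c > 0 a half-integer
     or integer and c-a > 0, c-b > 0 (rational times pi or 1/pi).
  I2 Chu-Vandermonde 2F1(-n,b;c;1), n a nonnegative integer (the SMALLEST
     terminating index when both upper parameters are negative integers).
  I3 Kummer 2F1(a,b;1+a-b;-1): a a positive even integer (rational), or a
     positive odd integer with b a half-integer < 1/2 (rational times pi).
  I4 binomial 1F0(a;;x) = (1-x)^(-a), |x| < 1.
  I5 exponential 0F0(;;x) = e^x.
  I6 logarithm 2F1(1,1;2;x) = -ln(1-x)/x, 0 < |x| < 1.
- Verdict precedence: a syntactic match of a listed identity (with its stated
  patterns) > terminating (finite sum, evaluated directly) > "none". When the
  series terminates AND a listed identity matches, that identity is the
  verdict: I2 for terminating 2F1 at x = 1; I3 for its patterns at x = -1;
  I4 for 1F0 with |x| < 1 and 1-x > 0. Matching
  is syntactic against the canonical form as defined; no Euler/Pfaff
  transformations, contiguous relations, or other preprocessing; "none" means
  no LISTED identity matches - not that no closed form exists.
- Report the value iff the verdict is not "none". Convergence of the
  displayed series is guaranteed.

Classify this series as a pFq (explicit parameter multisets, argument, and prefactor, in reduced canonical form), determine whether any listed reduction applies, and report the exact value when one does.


First insight: with t_0 = \frac{2}{3}, the lower running product (C = 2/3, x = 1/6) is a rising factorial.
Consecutive-term ratio: r(k) = \frac{1}{6} * (k-7) (k+2) / [(k-\frac{3}{5}) (k+\frac{2}{5}) (k+1)] - poly over poly, x = \frac{1}{6} from leading terms; C = \frac{2}{3} at k = 0.

This is \frac{2}{3} * 2F2(-7, 2; -\frac{3}{5}, \frac{2}{5}; \frac{1}{6}) in reduced canonical form. Verdict: terminating - upper parameter -7 makes this a finite sum (last index 7), evaluated exactly. Hence: -\frac{10348178757044413}{2055237340704768}.


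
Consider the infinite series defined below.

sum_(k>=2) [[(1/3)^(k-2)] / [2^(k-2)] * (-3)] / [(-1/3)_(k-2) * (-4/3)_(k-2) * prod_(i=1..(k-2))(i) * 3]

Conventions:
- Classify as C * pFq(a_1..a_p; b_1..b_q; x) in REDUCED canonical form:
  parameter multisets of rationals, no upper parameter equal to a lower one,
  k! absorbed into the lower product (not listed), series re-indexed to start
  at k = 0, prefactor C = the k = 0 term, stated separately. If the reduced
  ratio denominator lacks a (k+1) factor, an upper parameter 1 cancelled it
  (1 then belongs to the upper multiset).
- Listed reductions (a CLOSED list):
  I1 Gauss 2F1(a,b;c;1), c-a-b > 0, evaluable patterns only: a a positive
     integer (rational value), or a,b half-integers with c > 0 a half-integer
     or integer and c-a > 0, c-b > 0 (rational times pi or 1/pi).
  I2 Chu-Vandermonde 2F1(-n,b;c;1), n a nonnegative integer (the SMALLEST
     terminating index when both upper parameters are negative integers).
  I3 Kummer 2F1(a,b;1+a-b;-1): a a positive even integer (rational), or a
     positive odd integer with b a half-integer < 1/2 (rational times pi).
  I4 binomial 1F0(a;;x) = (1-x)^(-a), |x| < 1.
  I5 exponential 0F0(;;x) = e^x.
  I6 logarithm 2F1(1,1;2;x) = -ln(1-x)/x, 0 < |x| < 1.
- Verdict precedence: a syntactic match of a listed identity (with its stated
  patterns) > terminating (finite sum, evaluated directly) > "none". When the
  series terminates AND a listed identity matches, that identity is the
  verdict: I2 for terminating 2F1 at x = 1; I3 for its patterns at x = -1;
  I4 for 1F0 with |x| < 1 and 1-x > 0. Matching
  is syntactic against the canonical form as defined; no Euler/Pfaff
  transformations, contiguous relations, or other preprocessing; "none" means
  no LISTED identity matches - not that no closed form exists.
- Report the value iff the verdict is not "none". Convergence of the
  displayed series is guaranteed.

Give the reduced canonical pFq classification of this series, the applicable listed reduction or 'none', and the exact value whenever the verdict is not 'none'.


This is -1 * 0F2(-; -4/3, -1/3; 1/6) in reduced canonical form. Verdict: none here - no I1-I6 shape fits x = 1/6 with lower {-4/3, -1/3}.

Key observation: t_0 = -1 here, and the two k-th powers (C = -1) combine into one argument.
Term ratio: r(k) = (1/6) * 1 / [(k-4/3) (k-1/3) (k+1)] ; factor over Q: parameters, x = (1/6), and C = -1.
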